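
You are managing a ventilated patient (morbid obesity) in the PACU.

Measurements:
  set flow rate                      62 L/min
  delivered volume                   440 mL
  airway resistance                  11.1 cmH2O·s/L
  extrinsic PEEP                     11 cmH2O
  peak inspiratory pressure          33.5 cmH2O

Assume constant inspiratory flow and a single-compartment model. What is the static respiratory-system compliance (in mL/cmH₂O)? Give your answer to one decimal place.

Flow: 62 L/min ÷ 60 = 1.0333 L/s.
Equation of motion (constant flow): PIP = Vt/C + R·V̇ + PEEP.
Vt/C = PIP − R·V̇ − PEEP = 33.5 − 11.1×1.0333 − 11 = 33.5 − 11.47 − 11 = 11.03 cmH2O.
C = Vt / 11.03 = 440 / 11.03 = 39.891 mL/cmH2O.

39.9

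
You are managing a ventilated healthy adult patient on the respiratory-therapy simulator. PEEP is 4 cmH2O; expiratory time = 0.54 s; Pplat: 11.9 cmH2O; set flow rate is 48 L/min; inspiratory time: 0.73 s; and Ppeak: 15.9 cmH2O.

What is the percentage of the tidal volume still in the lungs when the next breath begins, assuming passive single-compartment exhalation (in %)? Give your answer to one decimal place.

Flow: 48 L/min ÷ 60 = 0.8 L/s.
Vt = flow × Ti = 0.8 L/s × 0.73 s × 1000 mL/L = 584.0 mL.
R = (PIP − Pplat)/V̇ = (15.9 − 11.9) / 0.8 = 4.0/0.8 = 5.0 cmH2O·s/L.
C = Vt/(Pplat − PEEP) = 584.0 / (11.9 − 4) = 584.0/7.9 = 73.924 mL/cmH2O.
τ = R × C = 5.0 × 0.07392 L/cmH2O = 0.3696 s.
Fraction remaining at end-expiration = e^(−Te/τ) = e^(−0.54/0.3696) = 0.232 → 23.2%.

23.2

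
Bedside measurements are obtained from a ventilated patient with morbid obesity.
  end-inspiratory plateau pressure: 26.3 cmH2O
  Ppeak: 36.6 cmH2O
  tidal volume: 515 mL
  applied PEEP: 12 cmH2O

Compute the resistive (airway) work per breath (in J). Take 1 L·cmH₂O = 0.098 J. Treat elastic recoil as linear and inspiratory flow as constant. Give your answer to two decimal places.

0.52

With constant inspiratory flow the resistive pressure is constant at PIP − Pplat = 36.6 − 26.3 = 10.3 cmH2O, so resistive work = 10.3 × 0.515 = 5.305 L·cmH2O.
× 0.098 J/(L·cmH2O) → 0.5199 J.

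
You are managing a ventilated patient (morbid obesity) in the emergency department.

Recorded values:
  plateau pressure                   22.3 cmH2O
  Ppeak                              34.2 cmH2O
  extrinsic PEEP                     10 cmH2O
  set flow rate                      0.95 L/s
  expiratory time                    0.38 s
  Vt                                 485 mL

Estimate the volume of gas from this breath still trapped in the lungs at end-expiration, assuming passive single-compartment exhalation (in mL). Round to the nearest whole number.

225

R = (PIP − Pplat)/V̇ = (34.2 − 22.3) / 0.95 = 11.9/0.95 = 12.526 cmH2O·s/L.
C = Vt/(Pplat − PEEP) = 485.0 / (22.3 − 10) = 485.0/12.3 = 39.431 mL/cmH2O.
τ = R × C = 12.526 × 0.03943 L/cmH2O = 0.4939 s.
Fraction remaining = e^(−Te/τ) = e^(−0.38/0.4939) = 0.4633.
Trapped volume = 485.0 × 0.4633 = 224.7 mL.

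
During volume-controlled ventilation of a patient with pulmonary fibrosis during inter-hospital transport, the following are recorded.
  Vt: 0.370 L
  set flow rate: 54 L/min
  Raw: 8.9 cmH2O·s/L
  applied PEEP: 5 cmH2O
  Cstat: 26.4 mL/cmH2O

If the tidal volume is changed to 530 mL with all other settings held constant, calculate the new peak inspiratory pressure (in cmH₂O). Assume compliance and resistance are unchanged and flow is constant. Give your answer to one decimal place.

Flow: 54 L/min ÷ 60 = 0.9 L/s.
PIP = Vt/C + R·V̇ + PEEP (constant-flow equation of motion).
Only the elastic term changes: ΔPIP = ΔVt / C = (530 − 370) / 26.4 = 6.061 cmH2O.
Original PIP = 370/26.4 + 8.9×0.9 + 5 = 27.025 cmH2O; new PIP = 27.025 + (6.061) = 33.086 cmH2O.

33.1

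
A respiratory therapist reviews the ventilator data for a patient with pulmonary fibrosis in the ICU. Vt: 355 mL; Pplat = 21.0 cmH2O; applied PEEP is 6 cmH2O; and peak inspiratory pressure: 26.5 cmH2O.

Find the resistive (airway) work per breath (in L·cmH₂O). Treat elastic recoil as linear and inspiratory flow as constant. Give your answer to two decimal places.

1.95

With constant inspiratory flow the resistive pressure is constant at PIP − Pplat = 26.5 − 21.0 = 5.5 cmH2O, so resistive work = 5.5 × 0.355 = 1.953 L·cmH2O.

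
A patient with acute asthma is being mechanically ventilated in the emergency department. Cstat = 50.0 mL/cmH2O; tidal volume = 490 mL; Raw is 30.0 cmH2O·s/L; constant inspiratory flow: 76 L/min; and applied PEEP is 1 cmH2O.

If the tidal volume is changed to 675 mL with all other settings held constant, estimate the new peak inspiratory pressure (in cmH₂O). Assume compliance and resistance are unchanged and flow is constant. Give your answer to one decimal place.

Flow: 76 L/min ÷ 60 = 1.2667 L/s.
PIP = Vt/C + R·V̇ + PEEP (constant-flow equation of motion).
Only the elastic term changes: ΔPIP = ΔVt / C = (675 − 490) / 50.0 = 3.7 cmH2O.
Original PIP = 490/50.0 + 30.0×1.2667 + 1 = 48.801 cmH2O; new PIP = 48.801 + (3.7) = 52.501 cmH2O.

52.5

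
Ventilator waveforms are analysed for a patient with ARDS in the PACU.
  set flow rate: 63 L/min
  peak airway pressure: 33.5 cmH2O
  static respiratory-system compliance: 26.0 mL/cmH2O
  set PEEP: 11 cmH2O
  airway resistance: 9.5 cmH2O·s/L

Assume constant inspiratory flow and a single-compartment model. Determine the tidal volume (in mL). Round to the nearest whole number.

326

Flow: 63 L/min ÷ 60 = 1.05 L/s.
Equation of motion (constant flow): PIP = Vt/C + R·V̇ + PEEP.
Vt/C = PIP − R·V̇ − PEEP = 33.5 − 9.975 − 11 = 12.525 cmH2O.
Vt = C × 12.525 = 26.0 × 12.525 = 325.65 mL.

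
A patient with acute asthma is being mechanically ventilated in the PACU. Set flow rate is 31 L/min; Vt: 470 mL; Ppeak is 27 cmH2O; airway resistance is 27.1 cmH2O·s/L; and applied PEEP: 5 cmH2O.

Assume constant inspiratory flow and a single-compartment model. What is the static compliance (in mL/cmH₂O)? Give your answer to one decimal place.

Flow: 31 L/min ÷ 60 = 0.5167 L/s.
Equation of motion (constant flow): PIP = Vt/C + R·V̇ + PEEP.
Vt/C = PIP − R·V̇ − PEEP = 27 − 27.1×0.5167 − 5 = 27 − 14.003 − 5 = 7.997 cmH2O.
C = Vt / 7.997 = 470 / 7.997 = 58.772 mL/cmH2O.

58.8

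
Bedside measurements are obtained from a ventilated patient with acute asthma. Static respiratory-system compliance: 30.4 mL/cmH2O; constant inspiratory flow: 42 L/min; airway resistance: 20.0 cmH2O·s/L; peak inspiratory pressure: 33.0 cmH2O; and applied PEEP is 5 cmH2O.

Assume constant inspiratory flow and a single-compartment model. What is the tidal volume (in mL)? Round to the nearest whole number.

Flow: 42 L/min ÷ 60 = 0.7 L/s.
Equation of motion (constant flow): PIP = Vt/C + R·V̇ + PEEP.
Vt/C = PIP − R·V̇ − PEEP = 33.0 − 14.0 − 5 = 14.0 cmH2O.
Vt = C × 14.0 = 30.4 × 14.0 = 425.6 mL.

426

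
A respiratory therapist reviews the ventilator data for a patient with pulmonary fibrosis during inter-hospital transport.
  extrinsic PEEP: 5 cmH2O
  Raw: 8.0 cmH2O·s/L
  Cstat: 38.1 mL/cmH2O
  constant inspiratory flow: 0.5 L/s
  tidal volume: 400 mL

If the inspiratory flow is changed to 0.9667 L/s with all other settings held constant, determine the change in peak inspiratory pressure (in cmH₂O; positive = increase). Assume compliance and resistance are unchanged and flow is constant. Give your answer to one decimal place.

3.7

PIP = Vt/C + R·V̇ + PEEP (constant-flow equation of motion).
Only the resistive term changes: ΔPIP = R × ΔV̇ = 8.0 × (0.9667 − 0.5) = 8.0 × 0.4667 = 3.734 cmH2O.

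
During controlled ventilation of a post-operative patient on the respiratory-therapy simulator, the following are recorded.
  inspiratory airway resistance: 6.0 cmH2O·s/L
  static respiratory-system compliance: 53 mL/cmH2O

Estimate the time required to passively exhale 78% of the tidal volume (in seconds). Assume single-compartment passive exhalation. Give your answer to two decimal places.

τ = R × C = 6.0 × 53 mL/cmH2O = 6.0 × 0.053 L/cmH2O = 0.318 s.
Exhaled fraction f = 1 − e^(−t/τ) → t = −τ·ln(1 − f) = −0.318·ln(0.22) = 0.4815 s.

0.48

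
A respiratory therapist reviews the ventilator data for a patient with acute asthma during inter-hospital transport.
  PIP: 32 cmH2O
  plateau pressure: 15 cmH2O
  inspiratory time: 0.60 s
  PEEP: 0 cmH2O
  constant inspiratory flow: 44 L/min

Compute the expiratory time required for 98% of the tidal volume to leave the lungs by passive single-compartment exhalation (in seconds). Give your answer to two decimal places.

Flow: 44 L/min ÷ 60 = 0.7333 L/s.
Vt = flow × Ti = 0.7333 L/s × 0.60 s × 1000 mL/L = 439.98 mL.
R = (PIP − Pplat)/V̇ = (32 − 15) / 0.7333 = 17.0/0.7333 = 23.183 cmH2O·s/L.
C = Vt/(Pplat − PEEP) = 439.98 / (15 − 0) = 439.98/15.0 = 29.332 mL/cmH2O.
τ = R × C = 23.183 × 0.02933 L/cmH2O = 0.68 s.
t = −τ·ln(1 − 0.98) = −0.68·ln(0.02) = 2.66 s.

2.66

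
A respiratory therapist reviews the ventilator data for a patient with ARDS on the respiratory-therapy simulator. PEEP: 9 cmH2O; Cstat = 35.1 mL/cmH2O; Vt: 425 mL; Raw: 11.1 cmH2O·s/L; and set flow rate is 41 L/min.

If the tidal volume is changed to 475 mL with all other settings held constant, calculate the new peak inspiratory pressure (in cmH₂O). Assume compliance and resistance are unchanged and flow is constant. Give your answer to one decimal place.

30.1

Flow: 41 L/min ÷ 60 = 0.6833 L/s.
PIP = Vt/C + R·V̇ + PEEP (constant-flow equation of motion).
Only the elastic term changes: ΔPIP = ΔVt / C = (475 − 425) / 35.1 = 1.425 cmH2O.
Original PIP = 425/35.1 + 11.1×0.6833 + 9 = 28.693 cmH2O; new PIP = 28.693 + (1.425) = 30.118 cmH2O.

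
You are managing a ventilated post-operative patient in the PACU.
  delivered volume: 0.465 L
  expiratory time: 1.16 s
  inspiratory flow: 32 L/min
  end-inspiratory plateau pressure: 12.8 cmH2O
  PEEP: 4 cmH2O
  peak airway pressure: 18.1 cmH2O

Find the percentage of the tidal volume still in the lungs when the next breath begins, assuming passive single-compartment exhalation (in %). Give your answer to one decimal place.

Flow: 32 L/min ÷ 60 = 0.5333 L/s.
R = (PIP − Pplat)/V̇ = (18.1 − 12.8) / 0.5333 = 5.3/0.5333 = 9.938 cmH2O·s/L.
C = Vt/(Pplat − PEEP) = 465.0 / (12.8 − 4) = 465.0/8.8 = 52.841 mL/cmH2O.
τ = R × C = 9.938 × 0.05284 L/cmH2O = 0.5251 s.
Fraction remaining at end-expiration = e^(−Te/τ) = e^(−1.16/0.5251) = 0.1098 → 10.98%.

11.0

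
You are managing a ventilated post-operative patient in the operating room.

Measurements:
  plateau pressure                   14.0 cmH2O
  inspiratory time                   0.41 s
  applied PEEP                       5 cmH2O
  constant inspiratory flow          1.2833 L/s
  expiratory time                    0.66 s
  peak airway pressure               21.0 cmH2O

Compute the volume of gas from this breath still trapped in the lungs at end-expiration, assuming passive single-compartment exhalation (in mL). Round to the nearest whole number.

Vt = flow × Ti = 1.2833 L/s × 0.41 s × 1000 mL/L = 526.15 mL.
R = (PIP − Pplat)/V̇ = (21.0 − 14.0) / 1.2833 = 7.0/1.2833 = 5.455 cmH2O·s/L.
C = Vt/(Pplat − PEEP) = 526.15 / (14.0 − 5) = 526.15/9.0 = 58.461 mL/cmH2O.
τ = R × C = 5.455 × 0.05846 L/cmH2O = 0.3189 s.
Fraction remaining = e^(−Te/τ) = e^(−0.66/0.3189) = 0.1262.
Trapped volume = 526.15 × 0.1262 = 66.4 mL.

66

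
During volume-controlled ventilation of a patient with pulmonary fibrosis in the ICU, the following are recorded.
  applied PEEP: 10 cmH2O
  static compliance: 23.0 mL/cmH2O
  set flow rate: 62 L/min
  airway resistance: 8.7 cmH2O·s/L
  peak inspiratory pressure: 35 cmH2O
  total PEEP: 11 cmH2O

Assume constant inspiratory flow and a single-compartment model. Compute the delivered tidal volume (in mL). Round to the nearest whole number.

345

Flow: 62 L/min ÷ 60 = 1.0333 L/s.
Total PEEP = 11 cmH2O (set 10 + intrinsic 1); this is the baseline alveolar pressure.
Equation of motion (constant flow): PIP = Vt/C + R·V̇ + PEEP.
Vt/C = PIP − R·V̇ − PEEP = 35 − 8.99 − 11 = 15.01 cmH2O.
Vt = C × 15.01 = 23.0 × 15.01 = 345.23 mL.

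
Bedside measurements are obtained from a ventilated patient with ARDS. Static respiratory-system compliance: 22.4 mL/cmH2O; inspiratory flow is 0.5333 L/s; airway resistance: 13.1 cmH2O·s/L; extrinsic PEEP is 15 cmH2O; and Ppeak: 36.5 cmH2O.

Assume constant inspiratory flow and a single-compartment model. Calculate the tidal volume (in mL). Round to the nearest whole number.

Equation of motion (constant flow): PIP = Vt/C + R·V̇ + PEEP.
Vt/C = PIP − R·V̇ − PEEP = 36.5 − 6.986 − 15 = 14.514 cmH2O.
Vt = C × 14.514 = 22.4 × 14.514 = 325.11 mL.

325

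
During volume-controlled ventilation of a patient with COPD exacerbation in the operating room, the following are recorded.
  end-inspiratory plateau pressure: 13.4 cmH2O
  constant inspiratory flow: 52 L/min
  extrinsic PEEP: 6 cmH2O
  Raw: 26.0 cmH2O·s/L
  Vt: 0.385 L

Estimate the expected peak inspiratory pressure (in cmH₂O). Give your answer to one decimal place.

Flow: 52 L/min ÷ 60 = 0.8667 L/s.
PIP = Pplat + Raw × flow = 13.4 + 26.0 × 0.8667 = 13.4 + 22.534 = 35.934 cmH2O.

35.9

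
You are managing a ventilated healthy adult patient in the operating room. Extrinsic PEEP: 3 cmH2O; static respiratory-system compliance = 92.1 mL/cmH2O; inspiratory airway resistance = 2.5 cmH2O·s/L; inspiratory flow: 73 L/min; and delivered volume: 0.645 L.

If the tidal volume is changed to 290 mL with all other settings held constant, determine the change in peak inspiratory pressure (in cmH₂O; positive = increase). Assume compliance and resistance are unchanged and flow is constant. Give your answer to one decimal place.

-3.9

PIP = Vt/C + R·V̇ + PEEP (constant-flow equation of motion).
Only the elastic term changes: ΔPIP = ΔVt / C = (290 − 645) / 92.1 = -3.855 cmH2O.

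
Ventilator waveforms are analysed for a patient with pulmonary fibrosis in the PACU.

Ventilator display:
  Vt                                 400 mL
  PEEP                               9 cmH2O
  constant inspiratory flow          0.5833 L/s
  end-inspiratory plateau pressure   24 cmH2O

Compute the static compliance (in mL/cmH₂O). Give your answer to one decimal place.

Cstat = Vt / (Pplat − PEEP) = 400 / (24 − 9) = 400 / 15.0 = 26.667 mL/cmH2O.

26.7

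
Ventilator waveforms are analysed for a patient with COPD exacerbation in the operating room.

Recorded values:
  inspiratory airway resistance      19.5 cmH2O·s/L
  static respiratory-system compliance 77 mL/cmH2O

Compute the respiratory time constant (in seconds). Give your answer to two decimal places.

1.50

τ = R × C = 19.5 × 77 mL/cmH2O = 19.5 × 0.077 L/cmH2O = 1.502 s.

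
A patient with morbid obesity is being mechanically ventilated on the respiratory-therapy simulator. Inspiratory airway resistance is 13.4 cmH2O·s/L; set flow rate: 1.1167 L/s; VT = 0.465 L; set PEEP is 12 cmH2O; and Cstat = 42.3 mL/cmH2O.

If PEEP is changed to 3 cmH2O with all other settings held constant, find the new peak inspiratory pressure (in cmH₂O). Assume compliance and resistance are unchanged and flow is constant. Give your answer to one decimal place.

PIP = Vt/C + R·V̇ + PEEP (constant-flow equation of motion).
Only the baseline term changes: ΔPIP = ΔPEEP = 3 − 12 = -9.0 cmH2O.
Original PIP = 465/42.3 + 13.4×1.1167 + 12 = 37.957 cmH2O; new PIP = 37.957 + (-9.0) = 28.957 cmH2O.

29.0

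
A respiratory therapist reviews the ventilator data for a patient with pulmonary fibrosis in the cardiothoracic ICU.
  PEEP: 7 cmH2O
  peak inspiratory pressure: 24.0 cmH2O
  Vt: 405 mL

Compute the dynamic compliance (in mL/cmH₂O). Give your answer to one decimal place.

Dynamic compliance = Vt / (PIP − PEEP) = 405 / (24.0 − 7) = 405 / 17.0 = 23.824 mL/cmH2O.

23.8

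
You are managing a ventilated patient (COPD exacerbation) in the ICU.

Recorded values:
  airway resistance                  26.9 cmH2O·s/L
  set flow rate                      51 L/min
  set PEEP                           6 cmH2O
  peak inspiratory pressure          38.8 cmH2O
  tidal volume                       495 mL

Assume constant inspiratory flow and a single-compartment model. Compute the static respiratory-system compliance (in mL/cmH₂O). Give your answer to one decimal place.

Flow: 51 L/min ÷ 60 = 0.85 L/s.
Equation of motion (constant flow): PIP = Vt/C + R·V̇ + PEEP.
Vt/C = PIP − R·V̇ − PEEP = 38.8 − 26.9×0.85 − 6 = 38.8 − 22.865 − 6 = 9.935 cmH2O.
C = Vt / 9.935 = 495 / 9.935 = 49.824 mL/cmH2O.

49.8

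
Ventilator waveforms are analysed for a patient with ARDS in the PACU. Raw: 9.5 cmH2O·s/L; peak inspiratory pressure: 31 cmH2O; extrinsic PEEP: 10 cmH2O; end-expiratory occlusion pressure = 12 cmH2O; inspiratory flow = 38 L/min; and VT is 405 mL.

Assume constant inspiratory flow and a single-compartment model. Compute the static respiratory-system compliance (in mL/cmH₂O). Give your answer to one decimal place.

Flow: 38 L/min ÷ 60 = 0.6333 L/s.
Total PEEP = 12 cmH2O (set 10 + intrinsic 2); this is the baseline alveolar pressure.
Equation of motion (constant flow): PIP = Vt/C + R·V̇ + PEEP.
Vt/C = PIP − R·V̇ − PEEP = 31 − 9.5×0.6333 − 12 = 31 − 6.016 − 12 = 12.984 cmH2O.
C = Vt / 12.984 = 405 / 12.984 = 31.192 mL/cmH2O.

31.2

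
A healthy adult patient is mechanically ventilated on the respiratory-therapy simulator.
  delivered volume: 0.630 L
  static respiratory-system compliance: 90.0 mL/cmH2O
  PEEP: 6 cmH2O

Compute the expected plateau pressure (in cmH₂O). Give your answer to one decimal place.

Pplat = PEEP + Vt / Cstat = 6 + 630 / 90.0 = 6 + 7.0 = 13.0 cmH2O.

13.0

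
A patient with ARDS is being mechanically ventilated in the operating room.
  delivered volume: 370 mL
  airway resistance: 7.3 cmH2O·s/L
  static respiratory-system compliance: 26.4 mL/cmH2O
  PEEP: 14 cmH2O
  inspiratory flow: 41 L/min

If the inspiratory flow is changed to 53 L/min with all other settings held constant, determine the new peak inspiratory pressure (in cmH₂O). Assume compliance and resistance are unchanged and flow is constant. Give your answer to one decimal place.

Flow: 41 L/min ÷ 60 = 0.6833 L/s.
New flow: 53 L/min ÷ 60 = 0.8833 L/s.
PIP = Vt/C + R·V̇ + PEEP (constant-flow equation of motion).
Only the resistive term changes: ΔPIP = R × ΔV̇ = 7.3 × (0.8833 − 0.6833) = 7.3 × 0.2 = 1.46 cmH2O.
Original PIP = 370/26.4 + 7.3×0.6833 + 14 = 33.003 cmH2O; new PIP = 33.003 + (1.46) = 34.463 cmH2O.

34.5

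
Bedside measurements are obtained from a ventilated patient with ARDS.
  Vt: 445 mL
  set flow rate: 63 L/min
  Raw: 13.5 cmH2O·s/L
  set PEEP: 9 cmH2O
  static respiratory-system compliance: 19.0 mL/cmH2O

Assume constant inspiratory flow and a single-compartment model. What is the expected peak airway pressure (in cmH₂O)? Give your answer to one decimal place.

46.6

Flow: 63 L/min ÷ 60 = 1.05 L/s.
Equation of motion (constant flow): PIP = Vt/C + R·V̇ + PEEP.
PIP = 445/19.0 + 13.5×1.05 + 9 = 23.421 + 14.175 + 9 = 46.596 cmH2O.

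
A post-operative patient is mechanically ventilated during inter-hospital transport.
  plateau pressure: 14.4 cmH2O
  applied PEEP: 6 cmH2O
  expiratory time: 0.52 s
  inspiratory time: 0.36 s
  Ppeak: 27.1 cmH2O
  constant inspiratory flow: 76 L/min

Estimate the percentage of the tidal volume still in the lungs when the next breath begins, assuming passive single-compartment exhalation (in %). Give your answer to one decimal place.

Flow: 76 L/min ÷ 60 = 1.2667 L/s.
Vt = flow × Ti = 1.2667 L/s × 0.36 s × 1000 mL/L = 456.01 mL.
R = (PIP − Pplat)/V̇ = (27.1 − 14.4) / 1.2667 = 12.7/1.2667 = 10.026 cmH2O·s/L.
C = Vt/(Pplat − PEEP) = 456.01 / (14.4 − 6) = 456.01/8.4 = 54.287 mL/cmH2O.
τ = R × C = 10.026 × 0.05429 L/cmH2O = 0.5443 s.
Fraction remaining at end-expiration = e^(−Te/τ) = e^(−0.52/0.5443) = 0.3847 → 38.47%.

38.5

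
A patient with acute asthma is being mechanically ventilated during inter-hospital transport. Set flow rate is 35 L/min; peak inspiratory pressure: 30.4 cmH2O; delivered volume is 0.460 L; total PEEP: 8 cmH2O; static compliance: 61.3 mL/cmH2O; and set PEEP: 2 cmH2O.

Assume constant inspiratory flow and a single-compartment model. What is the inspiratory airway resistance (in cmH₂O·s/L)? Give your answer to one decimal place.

Flow: 35 L/min ÷ 60 = 0.5833 L/s.
Total PEEP = 8 cmH2O (set 2 + intrinsic 6); this is the baseline alveolar pressure.
Equation of motion (constant flow): PIP = Vt/C + R·V̇ + PEEP.
R·V̇ = PIP − Vt/C − PEEP = 30.4 − 460/61.3 − 8 = 30.4 − 7.504 − 8 = 14.896 cmH2O.
R = 14.896 / 0.5833 = 25.537 cmH2O·s/L.

25.5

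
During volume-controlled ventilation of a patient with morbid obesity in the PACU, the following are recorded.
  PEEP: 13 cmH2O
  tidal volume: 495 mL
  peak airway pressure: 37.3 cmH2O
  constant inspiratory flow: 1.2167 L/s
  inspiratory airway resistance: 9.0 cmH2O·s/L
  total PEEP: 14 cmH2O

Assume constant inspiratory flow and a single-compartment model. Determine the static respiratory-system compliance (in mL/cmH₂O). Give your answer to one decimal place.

40.1

Total PEEP = 14 cmH2O (set 13 + intrinsic 1); this is the baseline alveolar pressure.
Equation of motion (constant flow): PIP = Vt/C + R·V̇ + PEEP.
Vt/C = PIP − R·V̇ − PEEP = 37.3 − 9.0×1.2167 − 14 = 37.3 − 10.95 − 14 = 12.35 cmH2O.
C = Vt / 12.35 = 495 / 12.35 = 40.081 mL/cmH2O.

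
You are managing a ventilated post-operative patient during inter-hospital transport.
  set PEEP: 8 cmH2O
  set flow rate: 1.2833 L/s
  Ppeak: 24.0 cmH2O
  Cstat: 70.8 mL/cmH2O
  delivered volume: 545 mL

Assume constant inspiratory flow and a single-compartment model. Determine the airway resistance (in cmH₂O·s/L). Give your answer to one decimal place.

Equation of motion (constant flow): PIP = Vt/C + R·V̇ + PEEP.
R·V̇ = PIP − Vt/C − PEEP = 24.0 − 545/70.8 − 8 = 24.0 − 7.698 − 8 = 8.302 cmH2O.
R = 8.302 / 1.2833 = 6.469 cmH2O·s/L.

6.5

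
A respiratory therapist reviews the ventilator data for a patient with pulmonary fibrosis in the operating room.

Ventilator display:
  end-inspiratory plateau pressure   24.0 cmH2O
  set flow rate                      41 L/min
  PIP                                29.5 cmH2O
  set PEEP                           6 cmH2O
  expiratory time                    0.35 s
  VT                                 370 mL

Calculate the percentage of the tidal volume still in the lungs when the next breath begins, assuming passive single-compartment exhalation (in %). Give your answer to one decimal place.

Flow: 41 L/min ÷ 60 = 0.6833 L/s.
R = (PIP − Pplat)/V̇ = (29.5 − 24.0) / 0.6833 = 5.5/0.6833 = 8.049 cmH2O·s/L.
C = Vt/(Pplat − PEEP) = 370.0 / (24.0 − 6) = 370.0/18.0 = 20.556 mL/cmH2O.
τ = R × C = 8.049 × 0.02056 L/cmH2O = 0.1655 s.
Fraction remaining at end-expiration = e^(−Te/τ) = e^(−0.35/0.1655) = 0.1207 → 12.07%.

12.1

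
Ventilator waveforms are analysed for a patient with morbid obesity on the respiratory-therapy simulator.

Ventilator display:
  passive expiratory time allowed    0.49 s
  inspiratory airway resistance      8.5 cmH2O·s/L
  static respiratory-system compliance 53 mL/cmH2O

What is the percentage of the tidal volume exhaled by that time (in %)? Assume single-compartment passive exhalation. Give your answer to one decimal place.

τ = R × C = 8.5 × 53 mL/cmH2O = 8.5 × 0.053 L/cmH2O = 0.4505 s.
Passive exhalation: V(t)/V₀ = e^(−t/τ) = e^(−0.49/0.4505) = 0.337.
Fraction exhaled = 1 − 0.337 = 0.663 → 66.3%.

66.3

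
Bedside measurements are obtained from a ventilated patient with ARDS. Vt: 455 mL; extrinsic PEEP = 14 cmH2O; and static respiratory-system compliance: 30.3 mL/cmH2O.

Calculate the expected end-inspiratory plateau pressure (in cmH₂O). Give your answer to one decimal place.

29.0

Pplat = PEEP + Vt / Cstat = 14 + 455 / 30.3 = 14 + 15.017 = 29.017 cmH2O.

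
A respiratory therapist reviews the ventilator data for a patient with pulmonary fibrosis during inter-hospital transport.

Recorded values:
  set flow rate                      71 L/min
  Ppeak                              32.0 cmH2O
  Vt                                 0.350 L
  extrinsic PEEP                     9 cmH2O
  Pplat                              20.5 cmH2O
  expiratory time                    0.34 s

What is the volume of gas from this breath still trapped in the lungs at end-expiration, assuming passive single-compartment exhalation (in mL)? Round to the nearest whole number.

111

Flow: 71 L/min ÷ 60 = 1.1833 L/s.
R = (PIP − Pplat)/V̇ = (32.0 − 20.5) / 1.1833 = 11.5/1.1833 = 9.719 cmH2O·s/L.
C = Vt/(Pplat − PEEP) = 350.0 / (20.5 − 9) = 350.0/11.5 = 30.435 mL/cmH2O.
τ = R × C = 9.719 × 0.03044 L/cmH2O = 0.2958 s.
Fraction remaining = e^(−Te/τ) = e^(−0.34/0.2958) = 0.3168.
Trapped volume = 350.0 × 0.3168 = 110.88 mL.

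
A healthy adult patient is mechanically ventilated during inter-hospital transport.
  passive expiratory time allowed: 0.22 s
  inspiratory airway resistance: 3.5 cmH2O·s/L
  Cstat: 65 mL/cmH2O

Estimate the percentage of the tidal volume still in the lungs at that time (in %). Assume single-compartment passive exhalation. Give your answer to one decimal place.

38.0

τ = R × C = 3.5 × 65 mL/cmH2O = 3.5 × 0.065 L/cmH2O = 0.2275 s.
Passive exhalation: V(t)/V₀ = e^(−t/τ) = e^(−0.22/0.2275) = 0.3802.
Fraction remaining = 0.3802 → 38.02%.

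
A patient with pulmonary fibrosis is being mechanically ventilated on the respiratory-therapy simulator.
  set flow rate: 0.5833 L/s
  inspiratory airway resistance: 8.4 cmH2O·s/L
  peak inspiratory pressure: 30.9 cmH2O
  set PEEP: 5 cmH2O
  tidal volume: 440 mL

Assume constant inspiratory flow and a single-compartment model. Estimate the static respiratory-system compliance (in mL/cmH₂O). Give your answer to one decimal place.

Equation of motion (constant flow): PIP = Vt/C + R·V̇ + PEEP.
Vt/C = PIP − R·V̇ − PEEP = 30.9 − 8.4×0.5833 − 5 = 30.9 − 4.9 − 5 = 21.0 cmH2O.
C = Vt / 21.0 = 440 / 21.0 = 20.952 mL/cmH2O.

21.0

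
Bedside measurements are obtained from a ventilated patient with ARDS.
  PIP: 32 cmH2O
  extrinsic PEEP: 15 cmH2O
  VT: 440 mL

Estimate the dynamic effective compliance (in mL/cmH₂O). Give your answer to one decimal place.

Dynamic compliance = Vt / (PIP − PEEP) = 440 / (32 − 15) = 440 / 17.0 = 25.882 mL/cmH2O.

25.9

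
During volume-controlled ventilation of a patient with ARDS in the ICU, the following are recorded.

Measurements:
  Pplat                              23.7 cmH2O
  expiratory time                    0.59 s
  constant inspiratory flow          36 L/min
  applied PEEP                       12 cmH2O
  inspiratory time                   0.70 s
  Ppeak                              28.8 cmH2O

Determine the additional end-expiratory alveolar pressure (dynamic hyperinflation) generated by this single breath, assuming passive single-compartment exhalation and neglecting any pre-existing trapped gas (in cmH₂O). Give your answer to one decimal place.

Flow: 36 L/min ÷ 60 = 0.6 L/s.
Vt = flow × Ti = 0.6 L/s × 0.70 s × 1000 mL/L = 420.0 mL.
R = (PIP − Pplat)/V̇ = (28.8 − 23.7) / 0.6 = 5.1/0.6 = 8.5 cmH2O·s/L.
C = Vt/(Pplat − PEEP) = 420.0 / (23.7 − 12) = 420.0/11.7 = 35.897 mL/cmH2O.
τ = R × C = 8.5 × 0.0359 L/cmH2O = 0.3052 s.
Fraction remaining = e^(−Te/τ) = e^(−0.59/0.3052) = 0.1447; trapped volume = 420.0 × 0.1447 = 60.774 mL.
Additional alveolar pressure from trapping ≈ V_trapped / C = 60.774 / 35.897 = 1.693 cmH2O.

1.7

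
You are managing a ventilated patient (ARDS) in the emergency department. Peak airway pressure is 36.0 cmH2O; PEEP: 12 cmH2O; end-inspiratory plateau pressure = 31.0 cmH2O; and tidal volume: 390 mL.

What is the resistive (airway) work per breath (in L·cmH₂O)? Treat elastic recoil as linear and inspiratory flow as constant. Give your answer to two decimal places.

1.95

With constant inspiratory flow the resistive pressure is constant at PIP − Pplat = 36.0 − 31.0 = 5.0 cmH2O, so resistive work = 5.0 × 0.390 = 1.95 L·cmH2O.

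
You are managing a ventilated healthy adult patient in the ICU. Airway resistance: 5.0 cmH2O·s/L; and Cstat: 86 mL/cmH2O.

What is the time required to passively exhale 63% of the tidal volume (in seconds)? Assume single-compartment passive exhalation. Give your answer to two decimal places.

0.43

τ = R × C = 5.0 × 86 mL/cmH2O = 5.0 × 0.086 L/cmH2O = 0.43 s.
Exhaled fraction f = 1 − e^(−t/τ) → t = −τ·ln(1 − f) = −0.43·ln(0.37) = 0.4275 s.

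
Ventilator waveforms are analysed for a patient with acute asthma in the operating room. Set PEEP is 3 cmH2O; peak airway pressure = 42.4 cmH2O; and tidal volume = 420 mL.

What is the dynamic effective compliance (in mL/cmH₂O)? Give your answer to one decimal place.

Dynamic compliance = Vt / (PIP − PEEP) = 420 / (42.4 − 3) = 420 / 39.4 = 10.66 mL/cmH2O.

10.7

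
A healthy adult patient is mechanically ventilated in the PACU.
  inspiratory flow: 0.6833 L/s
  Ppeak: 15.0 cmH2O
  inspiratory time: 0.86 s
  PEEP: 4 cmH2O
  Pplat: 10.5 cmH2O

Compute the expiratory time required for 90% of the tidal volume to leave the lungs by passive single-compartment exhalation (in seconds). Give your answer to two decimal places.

1.37

Vt = flow × Ti = 0.6833 L/s × 0.86 s × 1000 mL/L = 587.64 mL.
R = (PIP − Pplat)/V̇ = (15.0 − 10.5) / 0.6833 = 4.5/0.6833 = 6.586 cmH2O·s/L.
C = Vt/(Pplat − PEEP) = 587.64 / (10.5 − 4) = 587.64/6.5 = 90.406 mL/cmH2O.
τ = R × C = 6.586 × 0.09041 L/cmH2O = 0.5954 s.
t = −τ·ln(1 − 0.90) = −0.5954·ln(0.1) = 1.371 s.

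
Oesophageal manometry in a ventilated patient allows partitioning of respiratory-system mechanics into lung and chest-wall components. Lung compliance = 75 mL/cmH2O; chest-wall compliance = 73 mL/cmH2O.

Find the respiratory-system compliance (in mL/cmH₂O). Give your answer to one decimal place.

Lung and chest wall are elastances in series: 1/Crs = 1/CL + 1/Ccw.
1/Crs = 1/75 + 1/73 = 0.02703.
Crs = 36.996 mL/cmH2O.

37.0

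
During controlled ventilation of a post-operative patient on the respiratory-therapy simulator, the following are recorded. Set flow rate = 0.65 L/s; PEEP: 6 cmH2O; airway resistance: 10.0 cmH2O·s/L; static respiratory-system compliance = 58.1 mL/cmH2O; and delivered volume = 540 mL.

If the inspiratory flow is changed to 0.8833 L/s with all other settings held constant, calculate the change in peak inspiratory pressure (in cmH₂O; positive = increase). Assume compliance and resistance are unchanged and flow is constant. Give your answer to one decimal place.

PIP = Vt/C + R·V̇ + PEEP (constant-flow equation of motion).
Only the resistive term changes: ΔPIP = R × ΔV̇ = 10.0 × (0.8833 − 0.65) = 10.0 × 0.2333 = 2.333 cmH2O.

2.3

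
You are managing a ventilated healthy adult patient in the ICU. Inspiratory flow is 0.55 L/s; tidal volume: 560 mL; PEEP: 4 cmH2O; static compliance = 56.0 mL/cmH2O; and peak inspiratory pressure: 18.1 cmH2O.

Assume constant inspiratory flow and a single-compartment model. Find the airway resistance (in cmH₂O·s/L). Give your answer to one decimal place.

Equation of motion (constant flow): PIP = Vt/C + R·V̇ + PEEP.
R·V̇ = PIP − Vt/C − PEEP = 18.1 − 560/56.0 − 4 = 18.1 − 10.0 − 4 = 4.1 cmH2O.
R = 4.1 / 0.55 = 7.455 cmH2O·s/L.

7.5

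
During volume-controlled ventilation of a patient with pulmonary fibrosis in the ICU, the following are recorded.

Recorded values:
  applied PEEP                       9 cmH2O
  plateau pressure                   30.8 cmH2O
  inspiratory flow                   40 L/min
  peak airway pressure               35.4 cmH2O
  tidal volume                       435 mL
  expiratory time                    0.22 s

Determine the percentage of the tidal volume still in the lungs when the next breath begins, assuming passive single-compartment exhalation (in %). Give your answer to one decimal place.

20.2

Flow: 40 L/min ÷ 60 = 0.6667 L/s.
R = (PIP − Pplat)/V̇ = (35.4 − 30.8) / 0.6667 = 4.6/0.6667 = 6.9 cmH2O·s/L.
C = Vt/(Pplat − PEEP) = 435.0 / (30.8 − 9) = 435.0/21.8 = 19.954 mL/cmH2O.
τ = R × C = 6.9 × 0.01995 L/cmH2O = 0.1377 s.
Fraction remaining at end-expiration = e^(−Te/τ) = e^(−0.22/0.1377) = 0.2024 → 20.24%.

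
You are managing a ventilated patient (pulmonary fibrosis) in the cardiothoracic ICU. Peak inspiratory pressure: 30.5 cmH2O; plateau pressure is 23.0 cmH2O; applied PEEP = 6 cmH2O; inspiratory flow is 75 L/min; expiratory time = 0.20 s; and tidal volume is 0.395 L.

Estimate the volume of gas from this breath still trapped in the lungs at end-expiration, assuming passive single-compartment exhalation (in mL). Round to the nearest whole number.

94

Flow: 75 L/min ÷ 60 = 1.25 L/s.
R = (PIP − Pplat)/V̇ = (30.5 − 23.0) / 1.25 = 7.5/1.25 = 6.0 cmH2O·s/L.
C = Vt/(Pplat − PEEP) = 395.0 / (23.0 − 6) = 395.0/17.0 = 23.235 mL/cmH2O.
τ = R × C = 6.0 × 0.02324 L/cmH2O = 0.1394 s.
Fraction remaining = e^(−Te/τ) = e^(−0.20/0.1394) = 0.2382.
Trapped volume = 395.0 × 0.2382 = 94.089 mL.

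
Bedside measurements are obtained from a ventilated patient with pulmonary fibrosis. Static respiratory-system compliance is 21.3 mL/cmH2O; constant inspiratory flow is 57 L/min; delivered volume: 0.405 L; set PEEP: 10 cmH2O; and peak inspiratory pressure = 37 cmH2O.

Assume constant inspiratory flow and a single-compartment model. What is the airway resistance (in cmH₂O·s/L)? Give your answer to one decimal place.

Flow: 57 L/min ÷ 60 = 0.95 L/s.
Equation of motion (constant flow): PIP = Vt/C + R·V̇ + PEEP.
R·V̇ = PIP − Vt/C − PEEP = 37 − 405/21.3 − 10 = 37 − 19.014 − 10 = 7.986 cmH2O.
R = 7.986 / 0.95 = 8.406 cmH2O·s/L.

8.4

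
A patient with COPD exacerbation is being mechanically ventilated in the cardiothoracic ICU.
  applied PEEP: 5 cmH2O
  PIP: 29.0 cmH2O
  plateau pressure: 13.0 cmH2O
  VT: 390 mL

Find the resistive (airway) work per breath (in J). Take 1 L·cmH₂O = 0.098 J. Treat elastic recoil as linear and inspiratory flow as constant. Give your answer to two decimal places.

0.61

With constant inspiratory flow the resistive pressure is constant at PIP − Pplat = 29.0 − 13.0 = 16.0 cmH2O, so resistive work = 16.0 × 0.390 = 6.24 L·cmH2O.
× 0.098 J/(L·cmH2O) → 0.6115 J.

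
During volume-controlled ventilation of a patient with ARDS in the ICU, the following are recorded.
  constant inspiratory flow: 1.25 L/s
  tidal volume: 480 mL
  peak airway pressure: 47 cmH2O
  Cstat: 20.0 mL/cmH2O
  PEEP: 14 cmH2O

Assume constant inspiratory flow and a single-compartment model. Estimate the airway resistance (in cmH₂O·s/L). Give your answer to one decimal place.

7.2

Equation of motion (constant flow): PIP = Vt/C + R·V̇ + PEEP.
R·V̇ = PIP − Vt/C − PEEP = 47 − 480/20.0 − 14 = 47 − 24.0 − 14 = 9.0 cmH2O.
R = 9.0 / 1.25 = 7.2 cmH2O·s/L.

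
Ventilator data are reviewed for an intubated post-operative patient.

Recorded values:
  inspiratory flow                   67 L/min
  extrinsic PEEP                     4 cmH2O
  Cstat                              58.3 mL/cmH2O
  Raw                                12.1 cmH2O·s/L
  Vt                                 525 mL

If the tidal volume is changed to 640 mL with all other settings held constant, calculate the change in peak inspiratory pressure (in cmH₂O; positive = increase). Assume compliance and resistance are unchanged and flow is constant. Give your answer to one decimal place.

2.0

PIP = Vt/C + R·V̇ + PEEP (constant-flow equation of motion).
Only the elastic term changes: ΔPIP = ΔVt / C = (640 − 525) / 58.3 = 1.973 cmH2O.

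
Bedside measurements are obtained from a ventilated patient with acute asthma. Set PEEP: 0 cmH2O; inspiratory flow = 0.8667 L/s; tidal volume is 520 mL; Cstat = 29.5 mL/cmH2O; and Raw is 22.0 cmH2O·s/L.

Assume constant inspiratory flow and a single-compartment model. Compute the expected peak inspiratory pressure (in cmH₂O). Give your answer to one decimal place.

36.7

Equation of motion (constant flow): PIP = Vt/C + R·V̇ + PEEP.
PIP = 520/29.5 + 22.0×0.8667 + 0 = 17.627 + 19.067 + 0 = 36.694 cmH2O.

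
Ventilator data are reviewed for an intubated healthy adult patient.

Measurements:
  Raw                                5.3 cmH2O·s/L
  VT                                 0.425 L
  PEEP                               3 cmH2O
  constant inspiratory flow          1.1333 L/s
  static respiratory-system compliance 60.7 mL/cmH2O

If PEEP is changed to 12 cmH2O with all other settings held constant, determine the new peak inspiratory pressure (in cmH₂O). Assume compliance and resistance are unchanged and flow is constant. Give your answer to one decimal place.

PIP = Vt/C + R·V̇ + PEEP (constant-flow equation of motion).
Only the baseline term changes: ΔPIP = ΔPEEP = 12 − 3 = 9.0 cmH2O.
Original PIP = 425/60.7 + 5.3×1.1333 + 3 = 16.008 cmH2O; new PIP = 16.008 + (9.0) = 25.008 cmH2O.

25.0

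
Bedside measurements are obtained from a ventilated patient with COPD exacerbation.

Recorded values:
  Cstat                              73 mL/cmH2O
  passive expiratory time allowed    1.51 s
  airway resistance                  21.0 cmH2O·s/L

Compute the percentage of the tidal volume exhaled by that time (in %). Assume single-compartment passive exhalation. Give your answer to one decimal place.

τ = R × C = 21.0 × 73 mL/cmH2O = 21.0 × 0.073 L/cmH2O = 1.533 s.
Passive exhalation: V(t)/V₀ = e^(−t/τ) = e^(−1.51/1.533) = 0.3734.
Fraction exhaled = 1 − 0.3734 = 0.6266 → 62.66%.

62.7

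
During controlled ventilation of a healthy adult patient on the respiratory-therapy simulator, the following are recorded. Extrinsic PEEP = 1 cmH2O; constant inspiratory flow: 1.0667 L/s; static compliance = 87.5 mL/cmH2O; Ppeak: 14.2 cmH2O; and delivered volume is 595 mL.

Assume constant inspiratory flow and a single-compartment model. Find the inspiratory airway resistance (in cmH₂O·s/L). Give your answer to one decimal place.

6.0

Equation of motion (constant flow): PIP = Vt/C + R·V̇ + PEEP.
R·V̇ = PIP − Vt/C − PEEP = 14.2 − 595/87.5 − 1 = 14.2 − 6.8 − 1 = 6.4 cmH2O.
R = 6.4 / 1.0667 = 6.0 cmH2O·s/L.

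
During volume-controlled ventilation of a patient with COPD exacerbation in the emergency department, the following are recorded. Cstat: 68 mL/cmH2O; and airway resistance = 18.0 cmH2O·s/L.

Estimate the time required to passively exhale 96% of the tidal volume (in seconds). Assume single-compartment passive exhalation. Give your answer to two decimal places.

τ = R × C = 18.0 × 68 mL/cmH2O = 18.0 × 0.068 L/cmH2O = 1.224 s.
Exhaled fraction f = 1 − e^(−t/τ) → t = −τ·ln(1 − f) = −1.224·ln(0.04) = 3.94 s.

3.94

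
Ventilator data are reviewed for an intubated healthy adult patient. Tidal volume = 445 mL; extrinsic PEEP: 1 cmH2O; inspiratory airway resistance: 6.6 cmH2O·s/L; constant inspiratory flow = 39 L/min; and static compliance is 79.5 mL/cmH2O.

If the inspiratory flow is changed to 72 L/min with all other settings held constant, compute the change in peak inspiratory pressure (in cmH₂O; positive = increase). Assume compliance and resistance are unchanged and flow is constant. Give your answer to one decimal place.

3.6

Flow: 39 L/min ÷ 60 = 0.65 L/s.
New flow: 72 L/min ÷ 60 = 1.2 L/s.
PIP = Vt/C + R·V̇ + PEEP (constant-flow equation of motion).
Only the resistive term changes: ΔPIP = R × ΔV̇ = 6.6 × (1.2 − 0.65) = 6.6 × 0.55 = 3.63 cmH2O.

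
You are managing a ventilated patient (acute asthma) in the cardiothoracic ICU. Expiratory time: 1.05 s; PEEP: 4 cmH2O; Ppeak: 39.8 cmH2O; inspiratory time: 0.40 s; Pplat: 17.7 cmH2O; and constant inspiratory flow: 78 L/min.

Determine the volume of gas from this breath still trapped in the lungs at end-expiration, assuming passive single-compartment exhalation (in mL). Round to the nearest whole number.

Flow: 78 L/min ÷ 60 = 1.3 L/s.
Vt = flow × Ti = 1.3 L/s × 0.40 s × 1000 mL/L = 520.0 mL.
R = (PIP − Pplat)/V̇ = (39.8 − 17.7) / 1.3 = 22.1/1.3 = 17.0 cmH2O·s/L.
C = Vt/(Pplat − PEEP) = 520.0 / (17.7 − 4) = 520.0/13.7 = 37.956 mL/cmH2O.
τ = R × C = 17.0 × 0.03796 L/cmH2O = 0.6453 s.
Fraction remaining = e^(−Te/τ) = e^(−1.05/0.6453) = 0.1965.
Trapped volume = 520.0 × 0.1965 = 102.18 mL.

102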